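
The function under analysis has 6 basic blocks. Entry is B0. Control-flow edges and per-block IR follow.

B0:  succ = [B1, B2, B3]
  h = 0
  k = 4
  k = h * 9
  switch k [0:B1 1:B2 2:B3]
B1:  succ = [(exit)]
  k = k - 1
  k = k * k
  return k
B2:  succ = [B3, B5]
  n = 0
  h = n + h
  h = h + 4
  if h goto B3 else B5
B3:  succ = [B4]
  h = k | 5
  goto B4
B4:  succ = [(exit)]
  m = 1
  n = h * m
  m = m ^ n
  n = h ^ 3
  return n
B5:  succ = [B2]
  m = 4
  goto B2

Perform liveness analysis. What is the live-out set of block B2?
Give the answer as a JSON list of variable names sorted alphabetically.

def/use:
  B0: {h,k} / ∅
  B1: {k} / {k}
  B2: {h,n} / {h}
  B3: {h} / {k}
  B4: {m,n} / {h}
  B5: {m} / ∅

Backward fixpoint:
  live B0: ∅→{h,k}
  live B1: {k}→∅
  live B2: {h,k}→{h,k}
  live B3: {k}→{h}
  live B4: {h}→∅
  live B5: {h,k}→{h,k}

live-out(B2) = ["h", "k"]

Answer: ["h", "k"]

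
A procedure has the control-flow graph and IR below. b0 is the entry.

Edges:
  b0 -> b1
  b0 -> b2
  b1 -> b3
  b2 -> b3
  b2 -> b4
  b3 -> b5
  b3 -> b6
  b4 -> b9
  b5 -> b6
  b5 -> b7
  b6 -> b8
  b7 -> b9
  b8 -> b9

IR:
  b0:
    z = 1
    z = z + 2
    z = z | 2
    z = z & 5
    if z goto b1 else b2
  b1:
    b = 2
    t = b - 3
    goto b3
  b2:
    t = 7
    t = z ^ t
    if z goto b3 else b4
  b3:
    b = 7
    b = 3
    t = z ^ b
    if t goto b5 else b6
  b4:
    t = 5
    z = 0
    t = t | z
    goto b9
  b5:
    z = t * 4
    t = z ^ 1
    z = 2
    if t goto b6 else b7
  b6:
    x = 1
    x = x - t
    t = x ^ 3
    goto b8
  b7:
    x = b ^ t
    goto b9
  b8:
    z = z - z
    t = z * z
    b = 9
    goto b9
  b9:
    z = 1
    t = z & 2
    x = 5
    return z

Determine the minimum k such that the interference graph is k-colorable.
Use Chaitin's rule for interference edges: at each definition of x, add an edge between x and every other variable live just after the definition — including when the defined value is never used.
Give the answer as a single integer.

def/use:
  b0 def {z} use ∅
  b1 def {b,t} use ∅
  b2 def {t} use {z}
  b3 def {b,t} use {z}
  b4 def {t,z} use ∅
  b5 def {t,z} use {t}
  b6 def {t,x} use {t}
  b7 def {x} use {b,t}
  b8 def {b,t,z} use {z}
  b9 def {t,x,z} use ∅

Backward fixpoint:
  b0 li=∅ lo={z}
  b1 li={z} lo={z}
  b2 li={z} lo={z}
  b3 li={z} lo={b,t,z}
  b4 li=∅ lo=∅
  b5 li={b,t} lo={b,t,z}
  b6 li={t,z} lo={z}
  b7 li={b,t} lo=∅
  b8 li={z} lo=∅
  b9 li=∅ lo=∅

Interfere edges:
  b — {t,z}
  t — {b,x,z}
  x — {t,z}
  z — {b,t,x}

Registers:
  lower bound: {b,t,z} mutually conflict ⇒ χ ≥ 3
  3-colouring: R0={t}  R1={z}  R2={b,x}
  χ = 3

Answer: 3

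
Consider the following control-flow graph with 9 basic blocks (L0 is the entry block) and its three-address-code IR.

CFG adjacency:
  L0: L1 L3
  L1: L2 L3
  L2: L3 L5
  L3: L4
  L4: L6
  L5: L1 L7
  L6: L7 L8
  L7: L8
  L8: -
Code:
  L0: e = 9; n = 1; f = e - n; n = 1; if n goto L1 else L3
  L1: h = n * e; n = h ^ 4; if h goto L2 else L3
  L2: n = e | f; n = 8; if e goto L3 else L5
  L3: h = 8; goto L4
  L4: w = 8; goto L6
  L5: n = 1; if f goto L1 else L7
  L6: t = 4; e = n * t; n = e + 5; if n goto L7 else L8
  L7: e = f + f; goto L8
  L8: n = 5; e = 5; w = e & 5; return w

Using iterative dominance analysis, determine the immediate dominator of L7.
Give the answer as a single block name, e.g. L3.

idom tree: L1←L0 L2←L1 L3←L0 L4←L3 L5←L2 L6←L4 L7←L0 L8←L0
Dom∩ at merges:
  L1: preds {L0,L5}: {L0} ∩ {L0,L1,L2,L5} = {L0}; idom=L0
  L3: preds {L0,L1,L2}: {L0} ∩ {L0,L1} ∩ {L0,L1,L2} = {L0}; idom=L0
  L7: preds {L5,L6}: {L0,L1,L2,L5} ∩ {L0,L3,L4,L6} = {L0}; idom=L0
  L8: preds {L6,L7}: {L0,L3,L4,L6} ∩ {L0,L7} = {L0}; idom=L0

idom(L7) = L0

Answer: L0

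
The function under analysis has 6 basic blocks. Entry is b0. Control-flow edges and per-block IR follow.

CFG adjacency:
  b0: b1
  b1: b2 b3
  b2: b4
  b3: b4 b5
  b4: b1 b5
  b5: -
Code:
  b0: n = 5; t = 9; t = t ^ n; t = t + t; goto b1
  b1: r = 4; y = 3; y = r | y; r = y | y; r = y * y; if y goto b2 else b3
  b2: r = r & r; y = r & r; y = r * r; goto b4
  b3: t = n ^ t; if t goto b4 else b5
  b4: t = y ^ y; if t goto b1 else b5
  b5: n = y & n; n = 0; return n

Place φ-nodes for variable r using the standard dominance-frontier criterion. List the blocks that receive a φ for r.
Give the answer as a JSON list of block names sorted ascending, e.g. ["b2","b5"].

idom tree: b1←b0 b2←b1 b3←b1 b4←b1 b5←b1
Dom at joins:
  b1: preds {b0,b4}: {b0} ∩ {b0,b1,b4} = {b0}; idom=b0
  b4: preds {b2,b3}: {b0,b1,b2} ∩ {b0,b1,b3} = {b0,b1}; idom=b1
  b5: preds {b3,b4}: {b0,b1,b3} ∩ {b0,b1,b4} = {b0,b1}; idom=b1

Frontier:
  join b1 pred b0: · stop@b0
  join b1 pred b4: b4→b1 stop@b0
  join b4 pred b2: b2 stop@b1
  join b4 pred b3: b3 stop@b1
  join b5 pred b3: b3 stop@b1
  join b5 pred b4: b4 stop@b1
  DF(b0)=∅
  DF(b1)={b1}
  DF(b2)={b4}
  DF(b3)={b4,b5}
  DF(b4)={b1,b5}
  DF(b5)=∅

φ for r: defs {b1,b2}
  DF⁺ = {b1,b4,b5}

Answer: ["b1", "b4", "b5"]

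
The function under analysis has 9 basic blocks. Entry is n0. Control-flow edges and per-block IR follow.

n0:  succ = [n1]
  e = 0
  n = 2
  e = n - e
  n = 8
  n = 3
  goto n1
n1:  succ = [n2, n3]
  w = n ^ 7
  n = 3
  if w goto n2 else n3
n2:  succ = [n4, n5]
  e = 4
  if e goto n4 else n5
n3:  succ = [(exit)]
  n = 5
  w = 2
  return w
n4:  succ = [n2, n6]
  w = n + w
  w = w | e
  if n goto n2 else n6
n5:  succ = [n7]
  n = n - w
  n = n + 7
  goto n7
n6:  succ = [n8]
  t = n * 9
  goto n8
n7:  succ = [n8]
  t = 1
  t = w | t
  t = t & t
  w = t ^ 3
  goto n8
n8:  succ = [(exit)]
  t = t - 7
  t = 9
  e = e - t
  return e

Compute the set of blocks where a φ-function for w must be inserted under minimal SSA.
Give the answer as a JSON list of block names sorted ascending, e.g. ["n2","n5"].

idom tree: n1←n0 n2←n1 n3←n1 n4←n2 n5←n2 n6←n4 n7←n5 n8←n2
Dom∩ at merges:
  n2: preds {n1,n4}: {n0,n1} ∩ {n0,n1,n2,n4} = {n0,n1}; idom=n1
  n8: preds {n6,n7}: {n0,n1,n2,n4,n6} ∩ {n0,n1,n2,n5,n7} = {n0,n1,n2}; idom=n2

DF derivation:
  n2←n1: walk · to n1
  n2←n4: walk n4→n2 to n1
  n8←n6: walk n6→n4 to n2
  n8←n7: walk n7→n5 to n2
  n0 → ∅
  n1 → ∅
  n2 → {n2}
  n3 → ∅
  n4 → {n2,n8}
  n5 → {n8}
  n6 → {n8}
  n7 → {n8}
  n8 → ∅

φ for w: defs {n1,n3,n4,n7}
  DF⁺ = {n2,n8}

Answer: ["n2", "n8"]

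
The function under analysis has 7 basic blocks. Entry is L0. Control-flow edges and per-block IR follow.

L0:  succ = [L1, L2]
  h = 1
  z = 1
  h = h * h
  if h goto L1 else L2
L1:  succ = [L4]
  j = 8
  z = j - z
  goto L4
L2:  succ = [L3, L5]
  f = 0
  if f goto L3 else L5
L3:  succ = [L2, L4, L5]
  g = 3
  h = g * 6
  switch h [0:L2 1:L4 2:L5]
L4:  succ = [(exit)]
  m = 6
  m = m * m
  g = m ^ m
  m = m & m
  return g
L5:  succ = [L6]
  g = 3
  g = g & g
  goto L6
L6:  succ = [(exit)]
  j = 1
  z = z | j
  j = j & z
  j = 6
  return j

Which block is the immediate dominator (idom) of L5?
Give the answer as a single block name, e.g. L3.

idom tree: L1←L0 L2←L0 L3←L2 L4←L0 L5←L2 L6←L5
Dom at joins:
  L2: preds {L0,L3}: {L0} ∩ {L0,L2,L3} = {L0}; idom=L0
  L4: preds {L1,L3}: {L0,L1} ∩ {L0,L2,L3} = {L0}; idom=L0
  L5: preds {L2,L3}: {L0,L2} ∩ {L0,L2,L3} = {L0,L2}; idom=L2

idom(L5) = L2

Answer: L2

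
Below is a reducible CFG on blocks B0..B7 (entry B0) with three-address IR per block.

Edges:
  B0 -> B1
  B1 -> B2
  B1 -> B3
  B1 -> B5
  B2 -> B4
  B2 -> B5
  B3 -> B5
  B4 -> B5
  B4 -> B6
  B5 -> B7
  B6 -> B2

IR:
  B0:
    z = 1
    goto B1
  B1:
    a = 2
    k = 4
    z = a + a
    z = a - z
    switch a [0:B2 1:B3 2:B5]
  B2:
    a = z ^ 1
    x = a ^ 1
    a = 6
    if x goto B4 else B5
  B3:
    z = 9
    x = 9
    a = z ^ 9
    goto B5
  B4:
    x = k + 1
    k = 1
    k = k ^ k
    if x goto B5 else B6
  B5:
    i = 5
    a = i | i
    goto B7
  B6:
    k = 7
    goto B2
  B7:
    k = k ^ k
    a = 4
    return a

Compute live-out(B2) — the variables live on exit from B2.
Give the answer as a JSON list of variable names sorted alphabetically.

Answer: ["k", "z"]

Working:
Per-block:
  B0 def {z} use ∅
  B1 def {a,k,z} use ∅
  B2 def {a,x} use {z}
  B3 def {a,x,z} use ∅
  B4 def {k,x} use {k}
  B5 def {a,i} use ∅
  B6 def {k} use ∅
  B7 def {a,k} use {k}

Live sets:
  live B0: ∅→∅
  live B1: ∅→{k,z}
  live B2: {k,z}→{k,z}
  live B3: {k}→{k}
  live B4: {k,z}→{k,z}
  live B5: {k}→{k}
  live B6: {z}→{k,z}
  live B7: {k}→∅

live-out(B2) = ["k", "z"]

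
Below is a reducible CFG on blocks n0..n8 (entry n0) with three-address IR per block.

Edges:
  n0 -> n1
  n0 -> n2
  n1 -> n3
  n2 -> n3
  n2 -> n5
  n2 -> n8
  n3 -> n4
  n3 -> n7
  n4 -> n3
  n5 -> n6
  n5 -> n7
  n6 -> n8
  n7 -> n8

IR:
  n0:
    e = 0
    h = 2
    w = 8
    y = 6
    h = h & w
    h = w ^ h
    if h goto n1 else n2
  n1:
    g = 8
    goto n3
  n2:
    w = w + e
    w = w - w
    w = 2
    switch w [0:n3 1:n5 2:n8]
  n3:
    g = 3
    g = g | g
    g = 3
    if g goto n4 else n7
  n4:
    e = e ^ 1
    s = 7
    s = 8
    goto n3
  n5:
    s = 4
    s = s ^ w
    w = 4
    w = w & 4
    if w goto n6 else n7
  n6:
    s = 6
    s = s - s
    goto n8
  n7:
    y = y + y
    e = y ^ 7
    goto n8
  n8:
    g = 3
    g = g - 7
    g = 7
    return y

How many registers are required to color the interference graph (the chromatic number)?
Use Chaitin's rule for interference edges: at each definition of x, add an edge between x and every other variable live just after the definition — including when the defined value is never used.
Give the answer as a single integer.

Answer: 4

Derivation:
Per-block:
  n0: {e,h,w,y} / ∅
  n1: {g} / ∅
  n2: {w} / {e,w}
  n3: {g} / ∅
  n4: {e,s} / {e}
  n5: {s,w} / {w}
  n6: {s} / ∅
  n7: {e,y} / {y}
  n8: {g} / {y}

Liveness:
  n0: in=∅ out={e,w,y}
  n1: in={e,y} out={e,y}
  n2: in={e,w,y} out={e,w,y}
  n3: in={e,y} out={e,y}
  n4: in={e,y} out={e,y}
  n5: in={w,y} out={y}
  n6: in={y} out={y}
  n7: in={y} out={y}
  n8: in={y} out=∅

Conflict graph:
  e — {g,h,s,w,y}
  g — {e,y}
  h — {e,w,y}
  s — {e,w,y}
  w — {e,h,s,y}
  y — {e,g,h,s,w}

Registers:
  {e,h,w,y} pairwise interfere (4-clique) ⇒ χ ≥ 4
  4-colouring: c0={e}  c1={y}  c2={g,w}  c3={h,s}
  χ = 4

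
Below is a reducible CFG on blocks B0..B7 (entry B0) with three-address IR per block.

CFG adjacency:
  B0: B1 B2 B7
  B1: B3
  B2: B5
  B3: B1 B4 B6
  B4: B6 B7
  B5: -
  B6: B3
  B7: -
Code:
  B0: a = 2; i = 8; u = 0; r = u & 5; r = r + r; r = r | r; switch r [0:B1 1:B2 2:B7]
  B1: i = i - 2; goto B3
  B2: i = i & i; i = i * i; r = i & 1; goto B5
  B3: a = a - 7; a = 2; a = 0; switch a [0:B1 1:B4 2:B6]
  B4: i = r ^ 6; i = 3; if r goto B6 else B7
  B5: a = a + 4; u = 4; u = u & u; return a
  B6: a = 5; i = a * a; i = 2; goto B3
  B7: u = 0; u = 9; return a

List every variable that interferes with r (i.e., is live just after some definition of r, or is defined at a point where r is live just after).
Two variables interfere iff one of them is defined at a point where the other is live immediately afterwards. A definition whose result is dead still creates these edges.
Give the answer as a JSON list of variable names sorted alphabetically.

def/use:
  B0: {a,i,r,u} / ∅
  B1: {i} / {i}
  B2: {i,r} / {i}
  B3: {a} / {a}
  B4: {i} / {r}
  B5: {a,u} / {a}
  B6: {a,i} / ∅
  B7: {u} / {a}

Liveness:
  B0: in=∅ out={a,i,r}
  B1: in={a,i,r} out={a,i,r}
  B2: in={a,i} out={a}
  B3: in={a,i,r} out={a,i,r}
  B4: in={a,r} out={a,r}
  B5: in={a} out=∅
  B6: in={r} out={a,i,r}
  B7: in={a} out=∅

Interfere edges:
  a↔{i,r,u}
  i↔{a,r,u}
  r↔{a,i}
  u↔{a,i}

N(r) = ["a", "i"]

Answer: ["a", "i"]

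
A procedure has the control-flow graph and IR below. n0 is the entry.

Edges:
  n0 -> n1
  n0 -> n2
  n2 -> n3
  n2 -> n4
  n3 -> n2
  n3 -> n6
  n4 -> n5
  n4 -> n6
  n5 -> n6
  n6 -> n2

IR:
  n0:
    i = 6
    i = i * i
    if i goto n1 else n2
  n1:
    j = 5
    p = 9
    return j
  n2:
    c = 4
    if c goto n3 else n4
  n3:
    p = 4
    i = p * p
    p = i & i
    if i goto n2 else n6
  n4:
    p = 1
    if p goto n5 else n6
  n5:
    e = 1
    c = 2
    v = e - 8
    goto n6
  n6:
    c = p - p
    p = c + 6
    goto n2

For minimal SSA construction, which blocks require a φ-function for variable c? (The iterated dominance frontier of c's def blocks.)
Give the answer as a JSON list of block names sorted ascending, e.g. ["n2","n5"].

idom tree: n1←n0 n2←n0 n3←n2 n4←n2 n5←n4 n6←n2
Dom∩ at merges:
  n2: preds {n0,n3,n6}: {n0} ∩ {n0,n2,n3} ∩ {n0,n2,n6} = {n0}; idom=n0
  n6: preds {n3,n4,n5}: {n0,n2,n3} ∩ {n0,n2,n4} ∩ {n0,n2,n4,n5} = {n0,n2}; idom=n2

Frontier:
  n2←n0: walk · to n0
  n2←n3: walk n3→n2 to n0
  n2←n6: walk n6→n2 to n0
  n6←n3: walk n3 to n2
  n6←n4: walk n4 to n2
  n6←n5: walk n5→n4 to n2
  DF(n0)=∅
  DF(n1)=∅
  DF(n2)={n2}
  DF(n3)={n2,n6}
  DF(n4)={n6}
  DF(n5)={n6}
  DF(n6)={n2}

φ for c: defs {n2,n5,n6}
  DF⁺ = {n2,n6}

Answer: ["n2", "n6"]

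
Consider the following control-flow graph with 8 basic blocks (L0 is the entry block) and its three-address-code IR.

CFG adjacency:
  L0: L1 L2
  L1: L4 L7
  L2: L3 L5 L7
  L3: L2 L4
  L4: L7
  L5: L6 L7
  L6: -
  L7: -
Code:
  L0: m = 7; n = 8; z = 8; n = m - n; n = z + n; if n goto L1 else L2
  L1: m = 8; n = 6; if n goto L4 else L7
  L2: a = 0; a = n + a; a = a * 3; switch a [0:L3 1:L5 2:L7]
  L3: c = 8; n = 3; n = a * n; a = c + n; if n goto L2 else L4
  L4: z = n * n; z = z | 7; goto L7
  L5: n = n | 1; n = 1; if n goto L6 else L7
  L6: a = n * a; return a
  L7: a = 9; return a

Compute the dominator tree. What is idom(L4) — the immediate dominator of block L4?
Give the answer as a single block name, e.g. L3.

idom tree: L1←L0 L2←L0 L3←L2 L4←L0 L5←L2 L6←L5 L7←L0
Dom at joins:
  L2: preds {L0,L3}: {L0} ∩ {L0,L2,L3} = {L0}; idom=L0
  L4: preds {L1,L3}: {L0,L1} ∩ {L0,L2,L3} = {L0}; idom=L0
  L7: preds {L1,L2,L4,L5}: {L0,L1} ∩ {L0,L2} ∩ {L0,L4} ∩ {L0,L2,L5} = {L0}; idom=L0

idom(L4) = L0

Answer: L0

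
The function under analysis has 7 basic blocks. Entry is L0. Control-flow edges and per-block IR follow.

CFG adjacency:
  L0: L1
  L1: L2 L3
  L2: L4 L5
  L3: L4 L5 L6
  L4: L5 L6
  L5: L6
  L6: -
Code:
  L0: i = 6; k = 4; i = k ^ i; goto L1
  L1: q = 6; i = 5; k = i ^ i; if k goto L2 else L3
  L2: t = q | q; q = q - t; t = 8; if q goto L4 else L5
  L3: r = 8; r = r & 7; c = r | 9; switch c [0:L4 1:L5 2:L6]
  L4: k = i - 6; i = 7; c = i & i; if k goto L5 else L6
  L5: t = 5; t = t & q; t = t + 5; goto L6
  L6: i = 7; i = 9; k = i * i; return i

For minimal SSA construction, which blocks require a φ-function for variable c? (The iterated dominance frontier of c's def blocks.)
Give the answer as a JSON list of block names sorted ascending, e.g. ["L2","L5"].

Answer: ["L4", "L5", "L6"]

Working:
idom tree: L1←L0 L2←L1 L3←L1 L4←L1 L5←L1 L6←L1
Dom∩ at merges:
  L4: preds {L2,L3}: {L0,L1,L2} ∩ {L0,L1,L3} = {L0,L1}; idom=L1
  L5: preds {L2,L3,L4}: {L0,L1,L2} ∩ {L0,L1,L3} ∩ {L0,L1,L4} = {L0,L1}; idom=L1
  L6: preds {L3,L4,L5}: {L0,L1,L3} ∩ {L0,L1,L4} ∩ {L0,L1,L5} = {L0,L1}; idom=L1

Frontier:
  join L4 pred L2: L2 stop@L1
  join L4 pred L3: L3 stop@L1
  join L5 pred L2: L2 stop@L1
  join L5 pred L3: L3 stop@L1
  join L5 pred L4: L4 stop@L1
  join L6 pred L3: L3 stop@L1
  join L6 pred L4: L4 stop@L1
  join L6 pred L5: L5 stop@L1
  L0 → ∅
  L1 → ∅
  L2 → {L4,L5}
  L3 → {L4,L5,L6}
  L4 → {L5,L6}
  L5 → {L6}
  L6 → ∅

φ for c: defs {L3,L4}
  DF⁺ = {L4,L5,L6}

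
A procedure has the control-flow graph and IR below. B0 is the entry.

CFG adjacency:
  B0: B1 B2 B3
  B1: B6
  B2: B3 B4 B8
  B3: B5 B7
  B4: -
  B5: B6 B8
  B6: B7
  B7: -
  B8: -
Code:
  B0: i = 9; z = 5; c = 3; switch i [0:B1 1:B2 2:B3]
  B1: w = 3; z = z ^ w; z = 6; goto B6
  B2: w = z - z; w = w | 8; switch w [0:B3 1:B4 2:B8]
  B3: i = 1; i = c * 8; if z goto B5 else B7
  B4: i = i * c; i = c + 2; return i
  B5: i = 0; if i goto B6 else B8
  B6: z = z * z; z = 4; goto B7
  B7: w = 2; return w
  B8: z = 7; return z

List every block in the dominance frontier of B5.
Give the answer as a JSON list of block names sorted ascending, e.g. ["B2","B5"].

Answer: ["B6", "B8"]

Analysis:
idom tree: B1←B0 B2←B0 B3←B0 B4←B2 B5←B3 B6←B0 B7←B0 B8←B0
Dom∩ at merges:
  B3: preds {B0,B2}: {B0} ∩ {B0,B2} = {B0}; idom=B0
  B6: preds {B1,B5}: {B0,B1} ∩ {B0,B3,B5} = {B0}; idom=B0
  B7: preds {B3,B6}: {B0,B3} ∩ {B0,B6} = {B0}; idom=B0
  B8: preds {B2,B5}: {B0,B2} ∩ {B0,B3,B5} = {B0}; idom=B0

DF derivation:
  join B3 pred B0: · stop@B0
  join B3 pred B2: B2 stop@B0
  join B6 pred B1: B1 stop@B0
  join B6 pred B5: B5→B3 stop@B0
  join B7 pred B3: B3 stop@B0
  join B7 pred B6: B6 stop@B0
  join B8 pred B2: B2 stop@B0
  join B8 pred B5: B5→B3 stop@B0
  DF(B0)=∅
  DF(B1)={B6}
  DF(B2)={B3,B8}
  DF(B3)={B6,B7,B8}
  DF(B4)=∅
  DF(B5)={B6,B8}
  DF(B6)={B7}
  DF(B7)=∅
  DF(B8)=∅

DF(B5) = ["B6", "B8"]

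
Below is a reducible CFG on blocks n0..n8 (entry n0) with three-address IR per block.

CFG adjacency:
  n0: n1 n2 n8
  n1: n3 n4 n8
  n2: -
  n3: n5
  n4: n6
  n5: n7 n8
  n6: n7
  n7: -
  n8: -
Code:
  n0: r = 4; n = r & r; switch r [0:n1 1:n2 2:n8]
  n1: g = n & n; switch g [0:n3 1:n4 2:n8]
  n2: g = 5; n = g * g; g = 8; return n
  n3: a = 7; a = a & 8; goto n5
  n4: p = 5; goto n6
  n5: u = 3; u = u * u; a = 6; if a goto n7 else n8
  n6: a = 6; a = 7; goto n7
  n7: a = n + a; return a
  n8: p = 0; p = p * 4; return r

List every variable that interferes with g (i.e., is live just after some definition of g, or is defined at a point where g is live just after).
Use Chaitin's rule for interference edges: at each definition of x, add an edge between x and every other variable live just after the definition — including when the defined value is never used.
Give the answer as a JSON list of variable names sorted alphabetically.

Per-block:
  n0 def {n,r} use ∅
  n1 def {g} use {n}
  n2 def {g,n} use ∅
  n3 def {a} use ∅
  n4 def {p} use ∅
  n5 def {a,u} use ∅
  n6 def {a} use ∅
  n7 def {a} use {a,n}
  n8 def {p} use {r}

Liveness:
  n0: in=∅ out={n,r}
  n1: in={n,r} out={n,r}
  n2: in=∅ out=∅
  n3: in={n,r} out={n,r}
  n4: in={n} out={n}
  n5: in={n,r} out={a,n,r}
  n6: in={n} out={a,n}
  n7: in={a,n} out=∅
  n8: in={r} out=∅

Interference:
  a↔{n,r}
  g↔{n,r}
  n↔{a,g,p,r,u}
  p↔{n,r}
  r↔{a,g,n,p,u}
  u↔{n,r}

N(g) = ["n", "r"]

Answer: ["n", "r"]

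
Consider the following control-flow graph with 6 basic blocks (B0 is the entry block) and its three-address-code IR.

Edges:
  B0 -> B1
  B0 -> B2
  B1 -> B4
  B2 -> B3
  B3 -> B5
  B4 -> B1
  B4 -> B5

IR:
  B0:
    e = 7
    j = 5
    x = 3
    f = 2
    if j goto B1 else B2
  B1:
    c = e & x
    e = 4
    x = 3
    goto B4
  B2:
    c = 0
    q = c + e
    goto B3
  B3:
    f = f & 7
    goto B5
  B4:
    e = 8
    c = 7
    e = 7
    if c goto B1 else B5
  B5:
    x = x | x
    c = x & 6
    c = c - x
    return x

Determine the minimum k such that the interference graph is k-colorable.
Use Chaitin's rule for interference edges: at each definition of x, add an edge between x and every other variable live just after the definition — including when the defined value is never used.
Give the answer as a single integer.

Answer: 4

Analysis:
Per-block:
  B0: def={e,f,j,x} ue=∅
  B1: def={c,e,x} ue={e,x}
  B2: def={c,q} ue={e}
  B3: def={f} ue={f}
  B4: def={c,e} ue=∅
  B5: def={c,x} ue={x}

Backward fixpoint:
  B0: in=∅ out={e,f,x}
  B1: in={e,x} out={x}
  B2: in={e,f,x} out={f,x}
  B3: in={f,x} out={x}
  B4: in={x} out={e,x}
  B5: in={x} out=∅

Interference:
  c — {e,f,x}
  e — {c,f,j,x}
  f — {c,e,j,q,x}
  j — {e,f,x}
  q — {f,x}
  x — {c,e,f,j,q}

Chromatic number:
  {c,e,f,x} pairwise interfere (4-clique) ⇒ χ ≥ 4
  assign c→R3 e→R2 f→R0 j→R3 q→R2 x→R1 — no edge inside a register ⇒ χ ≤ 4
  χ = 4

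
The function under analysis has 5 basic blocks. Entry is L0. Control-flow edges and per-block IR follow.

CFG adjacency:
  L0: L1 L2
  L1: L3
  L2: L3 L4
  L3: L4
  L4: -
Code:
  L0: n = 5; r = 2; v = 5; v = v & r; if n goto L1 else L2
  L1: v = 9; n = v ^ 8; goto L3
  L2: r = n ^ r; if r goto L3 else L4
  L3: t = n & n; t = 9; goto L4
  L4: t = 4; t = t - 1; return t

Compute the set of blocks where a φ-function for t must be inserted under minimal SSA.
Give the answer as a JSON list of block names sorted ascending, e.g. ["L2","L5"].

idom tree: L1←L0 L2←L0 L3←L0 L4←L0
Dom∩ at merges:
  L3: preds {L1,L2}: {L0,L1} ∩ {L0,L2} = {L0}; idom=L0
  L4: preds {L2,L3}: {L0,L2} ∩ {L0,L3} = {L0}; idom=L0

DF derivation:
  join L3 pred L1: L1 stop@L0
  join L3 pred L2: L2 stop@L0
  join L4 pred L2: L2 stop@L0
  join L4 pred L3: L3 stop@L0
  L0 → ∅
  L1 → {L3}
  L2 → {L3,L4}
  L3 → {L4}
  L4 → ∅

φ for t: defs {L3,L4}
  DF⁺ = {L4}

Answer: ["L4"]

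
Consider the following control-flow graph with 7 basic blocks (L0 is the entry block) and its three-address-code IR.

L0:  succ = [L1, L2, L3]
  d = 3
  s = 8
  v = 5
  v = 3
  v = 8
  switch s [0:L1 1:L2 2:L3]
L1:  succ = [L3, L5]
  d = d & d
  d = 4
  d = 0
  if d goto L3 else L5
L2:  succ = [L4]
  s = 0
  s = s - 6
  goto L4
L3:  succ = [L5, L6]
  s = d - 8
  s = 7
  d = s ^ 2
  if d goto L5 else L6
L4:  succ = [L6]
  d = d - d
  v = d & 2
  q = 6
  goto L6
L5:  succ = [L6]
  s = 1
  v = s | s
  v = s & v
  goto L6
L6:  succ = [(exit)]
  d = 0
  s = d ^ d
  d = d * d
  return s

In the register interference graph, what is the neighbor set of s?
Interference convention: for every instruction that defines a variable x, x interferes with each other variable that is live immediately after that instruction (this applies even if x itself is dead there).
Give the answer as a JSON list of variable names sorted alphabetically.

Answer: ["d", "v"]

Derivation:
def/use:
  L0: {d,s,v} / ∅
  L1: {d} / {d}
  L2: {s} / ∅
  L3: {d,s} / {d}
  L4: {d,q,v} / {d}
  L5: {s,v} / ∅
  L6: {d,s} / ∅

Liveness:
  L0 li=∅ lo={d}
  L1 li={d} lo={d}
  L2 li={d} lo={d}
  L3 li={d} lo=∅
  L4 li={d} lo=∅
  L5 li=∅ lo=∅
  L6 li=∅ lo=∅

Interference:
  d↔{s,v}
  q↔∅
  s↔{d,v}
  v↔{d,s}

N(s) = ["d", "v"]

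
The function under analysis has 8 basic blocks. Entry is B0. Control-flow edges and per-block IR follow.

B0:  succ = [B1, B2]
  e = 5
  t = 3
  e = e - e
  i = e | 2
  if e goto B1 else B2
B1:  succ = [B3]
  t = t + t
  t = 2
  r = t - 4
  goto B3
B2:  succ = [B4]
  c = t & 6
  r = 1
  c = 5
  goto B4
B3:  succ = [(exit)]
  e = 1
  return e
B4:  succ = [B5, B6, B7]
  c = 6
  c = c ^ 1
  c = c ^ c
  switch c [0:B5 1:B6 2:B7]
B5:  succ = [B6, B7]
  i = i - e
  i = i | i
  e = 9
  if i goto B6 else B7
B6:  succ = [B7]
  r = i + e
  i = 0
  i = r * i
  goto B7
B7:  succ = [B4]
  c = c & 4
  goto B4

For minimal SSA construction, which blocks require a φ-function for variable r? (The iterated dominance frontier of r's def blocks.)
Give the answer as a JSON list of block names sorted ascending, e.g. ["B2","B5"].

Answer: ["B4", "B7"]

Derivation:
idom tree: B1←B0 B2←B0 B3←B1 B4←B2 B5←B4 B6←B4 B7←B4
Dom at joins:
  B4: preds {B2,B7}: {B0,B2} ∩ {B0,B2,B4,B7} = {B0,B2}; idom=B2
  B6: preds {B4,B5}: {B0,B2,B4} ∩ {B0,B2,B4,B5} = {B0,B2,B4}; idom=B4
  B7: preds {B4,B5,B6}: {B0,B2,B4} ∩ {B0,B2,B4,B5} ∩ {B0,B2,B4,B6} = {B0,B2,B4}; idom=B4

Frontier:
  B4←B2: walk · to B2
  B4←B7: walk B7→B4 to B2
  B6←B4: walk · to B4
  B6←B5: walk B5 to B4
  B7←B4: walk · to B4
  B7←B5: walk B5 to B4
  B7←B6: walk B6 to B4
  DF(B0)=∅
  DF(B1)=∅
  DF(B2)=∅
  DF(B3)=∅
  DF(B4)={B4}
  DF(B5)={B6,B7}
  DF(B6)={B7}
  DF(B7)={B4}

φ for r: defs {B1,B2,B6}
  DF⁺ = {B4,B7}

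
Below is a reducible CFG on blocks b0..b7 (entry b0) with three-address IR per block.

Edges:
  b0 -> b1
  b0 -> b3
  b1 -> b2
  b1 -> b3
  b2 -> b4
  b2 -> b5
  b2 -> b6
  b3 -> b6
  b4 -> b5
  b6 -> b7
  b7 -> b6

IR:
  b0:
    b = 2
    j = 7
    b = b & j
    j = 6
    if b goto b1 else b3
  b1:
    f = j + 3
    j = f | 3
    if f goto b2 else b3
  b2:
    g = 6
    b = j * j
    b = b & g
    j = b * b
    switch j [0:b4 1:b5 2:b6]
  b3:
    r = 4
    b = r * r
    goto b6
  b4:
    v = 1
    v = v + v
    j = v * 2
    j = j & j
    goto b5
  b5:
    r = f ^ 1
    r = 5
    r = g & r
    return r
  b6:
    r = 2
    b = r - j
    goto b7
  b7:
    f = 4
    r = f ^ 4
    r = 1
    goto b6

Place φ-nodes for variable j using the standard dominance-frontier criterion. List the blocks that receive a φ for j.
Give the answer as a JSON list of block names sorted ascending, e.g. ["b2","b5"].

Answer: ["b3", "b5", "b6"]

Analysis:
idom tree: b1←b0 b2←b1 b3←b0 b4←b2 b5←b2 b6←b0 b7←b6
Join-block Dom:
  b3: preds {b0,b1}: {b0} ∩ {b0,b1} = {b0}; idom=b0
  b5: preds {b2,b4}: {b0,b1,b2} ∩ {b0,b1,b2,b4} = {b0,b1,b2}; idom=b2
  b6: preds {b2,b3,b7}: {b0,b1,b2} ∩ {b0,b3} ∩ {b0,b6,b7} = {b0}; idom=b0

DF walk-up:
  join b3 pred b0: · stop@b0
  join b3 pred b1: b1 stop@b0
  join b5 pred b2: · stop@b2
  join b5 pred b4: b4 stop@b2
  join b6 pred b2: b2→b1 stop@b0
  join b6 pred b3: b3 stop@b0
  join b6 pred b7: b7→b6 stop@b0
  b0: DF=∅
  b1: DF={b3,b6}
  b2: DF={b6}
  b3: DF={b6}
  b4: DF={b5}
  b5: DF=∅
  b6: DF={b6}
  b7: DF={b6}

φ for j: defs {b0,b1,b2,b4}
  DF⁺ = {b3,b5,b6}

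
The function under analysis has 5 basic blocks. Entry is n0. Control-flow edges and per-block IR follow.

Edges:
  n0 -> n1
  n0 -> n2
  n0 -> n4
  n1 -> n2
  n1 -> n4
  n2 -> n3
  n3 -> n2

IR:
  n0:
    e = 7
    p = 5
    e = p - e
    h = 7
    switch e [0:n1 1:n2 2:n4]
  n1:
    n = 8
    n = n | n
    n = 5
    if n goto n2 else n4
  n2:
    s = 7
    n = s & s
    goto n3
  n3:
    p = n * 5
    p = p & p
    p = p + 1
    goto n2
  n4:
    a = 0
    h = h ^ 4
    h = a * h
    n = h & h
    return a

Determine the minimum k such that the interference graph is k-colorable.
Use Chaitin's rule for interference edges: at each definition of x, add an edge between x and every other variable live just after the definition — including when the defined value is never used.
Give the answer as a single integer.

Per-block:
  n0 def {e,h,p} use ∅
  n1 def {n} use ∅
  n2 def {n,s} use ∅
  n3 def {p} use {n}
  n4 def {a,h,n} use {h}

Backward fixpoint:
  live n0: ∅→{h}
  live n1: {h}→{h}
  live n2: ∅→{n}
  live n3: {n}→∅
  live n4: {h}→∅

Interfere edges:
  a: {h,n}
  e: {h,p}
  h: {a,e,n}
  n: {a,h}
  p: {e}
  s: ∅

Chromatic number:
  lower bound: {a,h,n} mutually conflict ⇒ χ ≥ 3
  3-colouring: R0={h,p,s}  R1={a,e}  R2={n}
  χ = 3

Answer: 3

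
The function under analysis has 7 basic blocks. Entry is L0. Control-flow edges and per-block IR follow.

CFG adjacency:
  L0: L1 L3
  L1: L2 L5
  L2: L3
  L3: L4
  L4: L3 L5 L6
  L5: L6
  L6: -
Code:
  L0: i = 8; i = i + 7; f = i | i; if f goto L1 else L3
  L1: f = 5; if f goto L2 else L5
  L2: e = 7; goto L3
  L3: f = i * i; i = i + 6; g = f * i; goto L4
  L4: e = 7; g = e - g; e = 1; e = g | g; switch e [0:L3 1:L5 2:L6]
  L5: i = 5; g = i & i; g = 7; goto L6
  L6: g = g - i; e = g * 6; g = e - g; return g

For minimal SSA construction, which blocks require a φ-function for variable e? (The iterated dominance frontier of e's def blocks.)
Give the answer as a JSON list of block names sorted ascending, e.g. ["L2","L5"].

Answer: ["L3", "L5", "L6"]

Analysis:
idom tree: L1←L0 L2←L1 L3←L0 L4←L3 L5←L0 L6←L0
Dom at joins:
  L3: preds {L0,L2,L4}: {L0} ∩ {L0,L1,L2} ∩ {L0,L3,L4} = {L0}; idom=L0
  L5: preds {L1,L4}: {L0,L1} ∩ {L0,L3,L4} = {L0}; idom=L0
  L6: preds {L4,L5}: {L0,L3,L4} ∩ {L0,L5} = {L0}; idom=L0

DF walk-up:
  L3←L0: walk · to L0
  L3←L2: walk L2→L1 to L0
  L3←L4: walk L4→L3 to L0
  L5←L1: walk L1 to L0
  L5←L4: walk L4→L3 to L0
  L6←L4: walk L4→L3 to L0
  L6←L5: walk L5 to L0
  L0: DF=∅
  L1: DF={L3,L5}
  L2: DF={L3}
  L3: DF={L3,L5,L6}
  L4: DF={L3,L5,L6}
  L5: DF={L6}
  L6: DF=∅

φ for e: defs {L2,L4,L6}
  DF⁺ = {L3,L5,L6}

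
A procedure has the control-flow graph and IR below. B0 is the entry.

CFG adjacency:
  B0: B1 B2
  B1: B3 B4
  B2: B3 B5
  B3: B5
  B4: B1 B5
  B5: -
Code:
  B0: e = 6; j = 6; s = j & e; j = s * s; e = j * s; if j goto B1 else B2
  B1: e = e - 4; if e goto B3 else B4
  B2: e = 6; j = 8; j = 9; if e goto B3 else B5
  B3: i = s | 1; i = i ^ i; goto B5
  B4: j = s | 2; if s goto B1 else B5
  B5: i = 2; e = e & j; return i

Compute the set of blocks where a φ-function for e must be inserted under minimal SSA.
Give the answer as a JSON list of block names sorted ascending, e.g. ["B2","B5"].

Answer: ["B1", "B3", "B5"]

Derivation:
idom tree: B1←B0 B2←B0 B3←B0 B4←B1 B5←B0
Dom at joins:
  B1: preds {B0,B4}: {B0} ∩ {B0,B1,B4} = {B0}; idom=B0
  B3: preds {B1,B2}: {B0,B1} ∩ {B0,B2} = {B0}; idom=B0
  B5: preds {B2,B3,B4}: {B0,B2} ∩ {B0,B3} ∩ {B0,B1,B4} = {B0}; idom=B0

DF walk-up:
  B1←B0: walk · to B0
  B1←B4: walk B4→B1 to B0
  B3←B1: walk B1 to B0
  B3←B2: walk B2 to B0
  B5←B2: walk B2 to B0
  B5←B3: walk B3 to B0
  B5←B4: walk B4→B1 to B0
  B0: DF=∅
  B1: DF={B1,B3,B5}
  B2: DF={B3,B5}
  B3: DF={B5}
  B4: DF={B1,B5}
  B5: DF=∅

φ for e: defs {B0,B1,B2,B5}
  DF⁺ = {B1,B3,B5}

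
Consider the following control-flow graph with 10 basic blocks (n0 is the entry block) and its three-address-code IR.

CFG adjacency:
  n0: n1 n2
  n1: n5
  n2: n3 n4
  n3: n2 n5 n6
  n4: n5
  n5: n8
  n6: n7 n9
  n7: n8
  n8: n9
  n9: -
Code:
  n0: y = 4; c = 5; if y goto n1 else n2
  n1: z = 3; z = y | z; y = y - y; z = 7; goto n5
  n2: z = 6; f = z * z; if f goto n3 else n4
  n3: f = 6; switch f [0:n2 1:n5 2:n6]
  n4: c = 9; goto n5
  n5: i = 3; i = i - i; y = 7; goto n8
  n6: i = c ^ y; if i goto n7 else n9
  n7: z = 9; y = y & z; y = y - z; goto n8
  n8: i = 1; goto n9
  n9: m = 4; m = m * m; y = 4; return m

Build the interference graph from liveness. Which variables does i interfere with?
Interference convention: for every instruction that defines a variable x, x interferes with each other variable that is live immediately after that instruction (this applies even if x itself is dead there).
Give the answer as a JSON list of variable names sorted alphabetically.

Answer: ["y"]

Working:
def/use:
  n0: def={c,y} ue=∅
  n1: def={y,z} ue={y}
  n2: def={f,z} ue=∅
  n3: def={f} ue=∅
  n4: def={c} ue=∅
  n5: def={i,y} ue=∅
  n6: def={i} ue={c,y}
  n7: def={y,z} ue={y}
  n8: def={i} ue=∅
  n9: def={m,y} ue=∅

Liveness:
  n0 li=∅ lo={c,y}
  n1 li={y} lo=∅
  n2 li={c,y} lo={c,y}
  n3 li={c,y} lo={c,y}
  n4 li=∅ lo=∅
  n5 li=∅ lo=∅
  n6 li={c,y} lo={y}
  n7 li={y} lo=∅
  n8 li=∅ lo=∅
  n9 li=∅ lo=∅

Interfere edges:
  c — {f,y,z}
  f — {c,y}
  i — {y}
  m — {y}
  y — {c,f,i,m,z}
  z — {c,y}

N(i) = ["y"]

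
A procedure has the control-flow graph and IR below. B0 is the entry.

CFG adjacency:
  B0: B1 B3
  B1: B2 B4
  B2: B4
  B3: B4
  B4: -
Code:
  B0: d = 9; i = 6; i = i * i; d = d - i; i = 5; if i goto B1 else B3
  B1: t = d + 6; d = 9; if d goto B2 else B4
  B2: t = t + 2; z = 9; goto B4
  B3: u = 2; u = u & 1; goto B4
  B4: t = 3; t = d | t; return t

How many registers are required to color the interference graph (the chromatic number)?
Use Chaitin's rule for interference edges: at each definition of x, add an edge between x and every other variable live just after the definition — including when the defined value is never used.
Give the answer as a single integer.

def/use:
  B0 def {d,i} use ∅
  B1 def {d,t} use {d}
  B2 def {t,z} use {t}
  B3 def {u} use ∅
  B4 def {t} use {d}

Live sets:
  live B0: ∅→{d}
  live B1: {d}→{d,t}
  live B2: {d,t}→{d}
  live B3: {d}→{d}
  live B4: {d}→∅

Interfere edges:
  d — {i,t,u,z}
  i — {d}
  t — {d}
  u — {d}
  z — {d}

Registers:
  clique {d,i} ⇒ need ≥ 2
  assign d→c0 i→c1 t→c1 u→c1 z→c1 — no edge inside a register ⇒ χ ≤ 2
  χ = 2

Answer: 2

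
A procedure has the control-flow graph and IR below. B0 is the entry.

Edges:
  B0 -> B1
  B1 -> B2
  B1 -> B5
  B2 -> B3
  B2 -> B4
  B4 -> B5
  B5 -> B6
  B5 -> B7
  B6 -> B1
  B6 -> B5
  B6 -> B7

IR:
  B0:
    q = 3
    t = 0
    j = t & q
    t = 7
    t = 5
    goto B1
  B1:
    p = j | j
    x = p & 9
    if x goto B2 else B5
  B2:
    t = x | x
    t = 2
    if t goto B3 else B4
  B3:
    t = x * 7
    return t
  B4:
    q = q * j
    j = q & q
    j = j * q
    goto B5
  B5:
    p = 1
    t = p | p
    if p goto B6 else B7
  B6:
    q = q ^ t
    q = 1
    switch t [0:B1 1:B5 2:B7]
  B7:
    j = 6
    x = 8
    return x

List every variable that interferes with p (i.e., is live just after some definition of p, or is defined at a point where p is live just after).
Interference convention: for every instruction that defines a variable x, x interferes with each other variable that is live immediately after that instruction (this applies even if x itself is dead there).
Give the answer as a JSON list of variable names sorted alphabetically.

Answer: ["j", "q", "t"]

Working:
Block summaries:
  B0: def={j,q,t} ue=∅
  B1: def={p,x} ue={j}
  B2: def={t} ue={x}
  B3: def={t} ue={x}
  B4: def={j,q} ue={j,q}
  B5: def={p,t} ue=∅
  B6: def={q} ue={q,t}
  B7: def={j,x} ue=∅

Liveness:
  B0 li=∅ lo={j,q}
  B1 li={j,q} lo={j,q,x}
  B2 li={j,q,x} lo={j,q,x}
  B3 li={x} lo=∅
  B4 li={j,q} lo={j,q}
  B5 li={j,q} lo={j,q,t}
  B6 li={j,q,t} lo={j,q}
  B7 li=∅ lo=∅

Interference:
  j↔{p,q,t,x}
  p↔{j,q,t}
  q↔{j,p,t,x}
  t↔{j,p,q,x}
  x↔{j,q,t}

N(p) = ["j", "q", "t"]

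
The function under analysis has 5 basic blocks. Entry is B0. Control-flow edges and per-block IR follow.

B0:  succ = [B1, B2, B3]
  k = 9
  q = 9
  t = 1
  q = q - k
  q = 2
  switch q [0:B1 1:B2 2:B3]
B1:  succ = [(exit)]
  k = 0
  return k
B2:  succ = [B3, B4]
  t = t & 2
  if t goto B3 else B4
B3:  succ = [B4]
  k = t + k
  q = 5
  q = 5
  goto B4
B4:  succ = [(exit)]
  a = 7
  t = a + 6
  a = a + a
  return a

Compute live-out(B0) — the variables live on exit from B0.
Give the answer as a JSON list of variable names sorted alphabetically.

Per-block:
  B0: {k,q,t} / ∅
  B1: {k} / ∅
  B2: {t} / {t}
  B3: {k,q} / {k,t}
  B4: {a,t} / ∅

Backward fixpoint:
  B0: in=∅ out={k,t}
  B1: in=∅ out=∅
  B2: in={k,t} out={k,t}
  B3: in={k,t} out=∅
  B4: in=∅ out=∅

live-out(B0) = ["k", "t"]

Answer: ["k", "t"]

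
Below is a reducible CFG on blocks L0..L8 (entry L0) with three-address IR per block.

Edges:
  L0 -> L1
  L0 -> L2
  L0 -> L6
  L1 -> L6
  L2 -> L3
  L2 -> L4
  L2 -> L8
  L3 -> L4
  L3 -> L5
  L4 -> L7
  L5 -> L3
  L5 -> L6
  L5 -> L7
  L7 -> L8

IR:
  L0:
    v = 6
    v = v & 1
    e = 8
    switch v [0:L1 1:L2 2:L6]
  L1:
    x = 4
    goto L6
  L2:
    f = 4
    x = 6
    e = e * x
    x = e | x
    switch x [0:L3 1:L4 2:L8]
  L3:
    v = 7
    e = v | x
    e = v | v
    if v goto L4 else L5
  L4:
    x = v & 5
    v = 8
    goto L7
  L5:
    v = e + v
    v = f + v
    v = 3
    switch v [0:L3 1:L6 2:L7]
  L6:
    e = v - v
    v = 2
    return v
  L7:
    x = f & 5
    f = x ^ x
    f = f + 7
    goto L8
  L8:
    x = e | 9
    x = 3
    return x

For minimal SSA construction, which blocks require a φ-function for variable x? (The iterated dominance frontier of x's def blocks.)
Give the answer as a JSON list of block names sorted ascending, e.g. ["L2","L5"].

idom tree: L1←L0 L2←L0 L3←L2 L4←L2 L5←L3 L6←L0 L7←L2 L8←L2
Dom at joins:
  L3: preds {L2,L5}: {L0,L2} ∩ {L0,L2,L3,L5} = {L0,L2}; idom=L2
  L4: preds {L2,L3}: {L0,L2} ∩ {L0,L2,L3} = {L0,L2}; idom=L2
  L6: preds {L0,L1,L5}: {L0} ∩ {L0,L1} ∩ {L0,L2,L3,L5} = {L0}; idom=L0
  L7: preds {L4,L5}: {L0,L2,L4} ∩ {L0,L2,L3,L5} = {L0,L2}; idom=L2
  L8: preds {L2,L7}: {L0,L2} ∩ {L0,L2,L7} = {L0,L2}; idom=L2

Frontier:
  L3←L2: walk · to L2
  L3←L5: walk L5→L3 to L2
  L4←L2: walk · to L2
  L4←L3: walk L3 to L2
  L6←L0: walk · to L0
  L6←L1: walk L1 to L0
  L6←L5: walk L5→L3→L2 to L0
  L7←L4: walk L4 to L2
  L7←L5: walk L5→L3 to L2
  L8←L2: walk · to L2
  L8←L7: walk L7 to L2
  DF(L0)=∅
  DF(L1)={L6}
  DF(L2)={L6}
  DF(L3)={L3,L4,L6,L7}
  DF(L4)={L7}
  DF(L5)={L3,L6,L7}
  DF(L6)=∅
  DF(L7)={L8}
  DF(L8)=∅

φ for x: defs {L1,L2,L4,L7,L8}
  DF⁺ = {L6,L7,L8}

Answer: ["L6", "L7", "L8"]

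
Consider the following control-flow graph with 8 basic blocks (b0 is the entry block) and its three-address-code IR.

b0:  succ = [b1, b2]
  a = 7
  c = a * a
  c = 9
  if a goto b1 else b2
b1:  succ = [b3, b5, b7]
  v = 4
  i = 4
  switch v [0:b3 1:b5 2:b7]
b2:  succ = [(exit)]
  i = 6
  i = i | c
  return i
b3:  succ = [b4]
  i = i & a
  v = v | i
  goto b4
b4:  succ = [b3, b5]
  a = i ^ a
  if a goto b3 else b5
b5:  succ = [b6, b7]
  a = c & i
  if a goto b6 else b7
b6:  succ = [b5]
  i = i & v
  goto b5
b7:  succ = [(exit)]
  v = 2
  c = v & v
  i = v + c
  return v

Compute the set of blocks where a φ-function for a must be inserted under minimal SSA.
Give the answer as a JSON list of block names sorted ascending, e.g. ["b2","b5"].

idom tree: b1←b0 b2←b0 b3←b1 b4←b3 b5←b1 b6←b5 b7←b1
Join-block Dom:
  b3: preds {b1,b4}: {b0,b1} ∩ {b0,b1,b3,b4} = {b0,b1}; idom=b1
  b5: preds {b1,b4,b6}: {b0,b1} ∩ {b0,b1,b3,b4} ∩ {b0,b1,b5,b6} = {b0,b1}; idom=b1
  b7: preds {b1,b5}: {b0,b1} ∩ {b0,b1,b5} = {b0,b1}; idom=b1

DF derivation:
  b3←b1: walk · to b1
  b3←b4: walk b4→b3 to b1
  b5←b1: walk · to b1
  b5←b4: walk b4→b3 to b1
  b5←b6: walk b6→b5 to b1
  b7←b1: walk · to b1
  b7←b5: walk b5 to b1
  DF(b0)=∅
  DF(b1)=∅
  DF(b2)=∅
  DF(b3)={b3,b5}
  DF(b4)={b3,b5}
  DF(b5)={b5,b7}
  DF(b6)={b5}
  DF(b7)=∅

φ for a: defs {b0,b4,b5}
  DF⁺ = {b3,b5,b7}

Answer: ["b3", "b5", "b7"]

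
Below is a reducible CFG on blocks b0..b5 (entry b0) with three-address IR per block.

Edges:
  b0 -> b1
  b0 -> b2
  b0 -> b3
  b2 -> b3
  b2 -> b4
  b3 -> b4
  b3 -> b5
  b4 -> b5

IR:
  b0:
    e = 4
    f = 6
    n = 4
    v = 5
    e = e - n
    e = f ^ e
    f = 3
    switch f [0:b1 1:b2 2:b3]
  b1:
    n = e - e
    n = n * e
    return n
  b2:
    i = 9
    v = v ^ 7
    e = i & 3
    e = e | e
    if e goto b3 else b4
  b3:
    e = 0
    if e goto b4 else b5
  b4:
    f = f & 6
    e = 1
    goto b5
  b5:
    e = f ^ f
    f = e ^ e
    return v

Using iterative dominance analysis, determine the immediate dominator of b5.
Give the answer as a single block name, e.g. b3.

Answer: b0

Working:
idom tree: b1←b0 b2←b0 b3←b0 b4←b0 b5←b0
Join-block Dom:
  b3: preds {b0,b2}: {b0} ∩ {b0,b2} = {b0}; idom=b0
  b4: preds {b2,b3}: {b0,b2} ∩ {b0,b3} = {b0}; idom=b0
  b5: preds {b3,b4}: {b0,b3} ∩ {b0,b4} = {b0}; idom=b0

idom(b5) = b0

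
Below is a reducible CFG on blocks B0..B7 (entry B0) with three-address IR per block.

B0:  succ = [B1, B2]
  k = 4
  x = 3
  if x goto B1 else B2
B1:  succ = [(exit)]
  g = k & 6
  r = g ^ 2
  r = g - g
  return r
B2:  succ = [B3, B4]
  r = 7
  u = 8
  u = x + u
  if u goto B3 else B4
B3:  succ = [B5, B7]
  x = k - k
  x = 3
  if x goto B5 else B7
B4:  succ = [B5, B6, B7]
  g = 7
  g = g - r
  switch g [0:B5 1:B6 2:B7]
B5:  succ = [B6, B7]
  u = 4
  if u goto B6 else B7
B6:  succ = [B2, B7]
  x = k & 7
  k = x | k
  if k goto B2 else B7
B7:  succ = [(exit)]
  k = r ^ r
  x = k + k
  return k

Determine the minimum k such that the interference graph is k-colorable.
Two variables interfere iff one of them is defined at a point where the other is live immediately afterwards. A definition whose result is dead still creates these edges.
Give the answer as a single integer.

Per-block:
  B0: def={k,x} ue=∅
  B1: def={g,r} ue={k}
  B2: def={r,u} ue={x}
  B3: def={x} ue={k}
  B4: def={g} ue={r}
  B5: def={u} ue=∅
  B6: def={k,x} ue={k}
  B7: def={k,x} ue={r}

Liveness:
  B0: in=∅ out={k,x}
  B1: in={k} out=∅
  B2: in={k,x} out={k,r}
  B3: in={k,r} out={k,r}
  B4: in={k,r} out={k,r}
  B5: in={k,r} out={k,r}
  B6: in={k,r} out={k,r,x}
  B7: in={r} out=∅

Interfere edges:
  g — {k,r}
  k — {g,r,u,x}
  r — {g,k,u,x}
  u — {k,r,x}
  x — {k,r,u}

Registers:
  {k,r,u,x} pairwise interfere (4-clique) ⇒ χ ≥ 4
  assign g→r2 k→r0 r→r1 u→r2 x→r3 — no edge inside a register ⇒ χ ≤ 4
  χ = 4

Answer: 4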